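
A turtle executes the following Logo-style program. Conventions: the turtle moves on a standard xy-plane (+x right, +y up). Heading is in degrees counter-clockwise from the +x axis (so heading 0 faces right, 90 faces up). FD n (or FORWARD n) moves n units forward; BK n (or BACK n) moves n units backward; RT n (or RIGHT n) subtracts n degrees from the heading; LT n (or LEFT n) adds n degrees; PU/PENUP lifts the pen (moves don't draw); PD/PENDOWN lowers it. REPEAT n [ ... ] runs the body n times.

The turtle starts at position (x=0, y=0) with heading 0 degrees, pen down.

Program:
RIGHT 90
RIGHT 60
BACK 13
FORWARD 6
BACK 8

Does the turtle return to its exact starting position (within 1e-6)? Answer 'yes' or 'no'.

Executing turtle program step by step:
Start: pos=(0,0), heading=0, pen down
RT 90: heading 0 -> 270
RT 60: heading 270 -> 210
BK 13: (0,0) -> (11.258,6.5) [heading=210, draw]
FD 6: (11.258,6.5) -> (6.062,3.5) [heading=210, draw]
BK 8: (6.062,3.5) -> (12.99,7.5) [heading=210, draw]
Final: pos=(12.99,7.5), heading=210, 3 segment(s) drawn

Start position: (0, 0)
Final position: (12.99, 7.5)
Distance = 15; >= 1e-6 -> NOT closed

Answer: no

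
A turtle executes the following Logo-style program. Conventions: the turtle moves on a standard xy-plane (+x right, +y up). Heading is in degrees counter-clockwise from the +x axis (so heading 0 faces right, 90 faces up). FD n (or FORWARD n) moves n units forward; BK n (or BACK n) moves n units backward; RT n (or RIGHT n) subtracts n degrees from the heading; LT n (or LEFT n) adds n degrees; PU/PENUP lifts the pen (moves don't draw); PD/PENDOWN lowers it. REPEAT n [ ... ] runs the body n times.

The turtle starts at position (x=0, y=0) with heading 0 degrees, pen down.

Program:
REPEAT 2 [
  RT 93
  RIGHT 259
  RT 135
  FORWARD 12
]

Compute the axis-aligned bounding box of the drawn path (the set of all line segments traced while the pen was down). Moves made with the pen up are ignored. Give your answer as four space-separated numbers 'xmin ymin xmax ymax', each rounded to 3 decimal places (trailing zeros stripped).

Executing turtle program step by step:
Start: pos=(0,0), heading=0, pen down
REPEAT 2 [
  -- iteration 1/2 --
  RT 93: heading 0 -> 267
  RT 259: heading 267 -> 8
  RT 135: heading 8 -> 233
  FD 12: (0,0) -> (-7.222,-9.584) [heading=233, draw]
  -- iteration 2/2 --
  RT 93: heading 233 -> 140
  RT 259: heading 140 -> 241
  RT 135: heading 241 -> 106
  FD 12: (-7.222,-9.584) -> (-10.529,1.952) [heading=106, draw]
]
Final: pos=(-10.529,1.952), heading=106, 2 segment(s) drawn

Segment endpoints: x in {-10.529, -7.222, 0}, y in {-9.584, 0, 1.952}
xmin=-10.529, ymin=-9.584, xmax=0, ymax=1.952

Answer: -10.529 -9.584 0 1.952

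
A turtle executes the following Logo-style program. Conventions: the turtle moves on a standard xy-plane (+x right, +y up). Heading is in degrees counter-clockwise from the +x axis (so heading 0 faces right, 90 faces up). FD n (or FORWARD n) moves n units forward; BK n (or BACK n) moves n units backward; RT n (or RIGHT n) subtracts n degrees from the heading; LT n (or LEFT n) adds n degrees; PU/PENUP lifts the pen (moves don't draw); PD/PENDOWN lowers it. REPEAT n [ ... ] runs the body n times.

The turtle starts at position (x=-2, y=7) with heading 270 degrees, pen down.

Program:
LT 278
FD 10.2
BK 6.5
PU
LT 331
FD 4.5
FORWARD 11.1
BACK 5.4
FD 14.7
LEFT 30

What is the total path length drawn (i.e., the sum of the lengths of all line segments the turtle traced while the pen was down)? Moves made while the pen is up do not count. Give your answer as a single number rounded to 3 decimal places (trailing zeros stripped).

Executing turtle program step by step:
Start: pos=(-2,7), heading=270, pen down
LT 278: heading 270 -> 188
FD 10.2: (-2,7) -> (-12.101,5.58) [heading=188, draw]
BK 6.5: (-12.101,5.58) -> (-5.664,6.485) [heading=188, draw]
PU: pen up
LT 331: heading 188 -> 159
FD 4.5: (-5.664,6.485) -> (-9.865,8.098) [heading=159, move]
FD 11.1: (-9.865,8.098) -> (-20.228,12.076) [heading=159, move]
BK 5.4: (-20.228,12.076) -> (-15.187,10.14) [heading=159, move]
FD 14.7: (-15.187,10.14) -> (-28.91,15.408) [heading=159, move]
LT 30: heading 159 -> 189
Final: pos=(-28.91,15.408), heading=189, 2 segment(s) drawn

Segment lengths:
  seg 1: (-2,7) -> (-12.101,5.58), length = 10.2
  seg 2: (-12.101,5.58) -> (-5.664,6.485), length = 6.5
Total = 16.7

Answer: 16.7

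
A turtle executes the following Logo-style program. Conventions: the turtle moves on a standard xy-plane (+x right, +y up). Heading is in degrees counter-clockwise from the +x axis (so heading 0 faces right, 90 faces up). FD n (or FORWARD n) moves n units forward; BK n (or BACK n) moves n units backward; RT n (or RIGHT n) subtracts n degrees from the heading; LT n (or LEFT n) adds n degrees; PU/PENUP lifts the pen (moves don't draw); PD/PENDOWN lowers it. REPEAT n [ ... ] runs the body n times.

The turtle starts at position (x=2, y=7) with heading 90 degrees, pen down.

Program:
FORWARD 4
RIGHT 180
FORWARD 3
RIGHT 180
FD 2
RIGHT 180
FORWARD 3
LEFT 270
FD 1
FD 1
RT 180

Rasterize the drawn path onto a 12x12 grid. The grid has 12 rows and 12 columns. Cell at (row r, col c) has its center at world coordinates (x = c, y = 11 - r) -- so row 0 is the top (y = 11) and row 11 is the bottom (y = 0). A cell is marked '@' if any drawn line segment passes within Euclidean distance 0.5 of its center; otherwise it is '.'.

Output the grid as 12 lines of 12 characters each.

Segment 0: (2,7) -> (2,11)
Segment 1: (2,11) -> (2,8)
Segment 2: (2,8) -> (2,10)
Segment 3: (2,10) -> (2,7)
Segment 4: (2,7) -> (1,7)
Segment 5: (1,7) -> (0,7)

Answer: ..@.........
..@.........
..@.........
..@.........
@@@.........
............
............
............
............
............
............
............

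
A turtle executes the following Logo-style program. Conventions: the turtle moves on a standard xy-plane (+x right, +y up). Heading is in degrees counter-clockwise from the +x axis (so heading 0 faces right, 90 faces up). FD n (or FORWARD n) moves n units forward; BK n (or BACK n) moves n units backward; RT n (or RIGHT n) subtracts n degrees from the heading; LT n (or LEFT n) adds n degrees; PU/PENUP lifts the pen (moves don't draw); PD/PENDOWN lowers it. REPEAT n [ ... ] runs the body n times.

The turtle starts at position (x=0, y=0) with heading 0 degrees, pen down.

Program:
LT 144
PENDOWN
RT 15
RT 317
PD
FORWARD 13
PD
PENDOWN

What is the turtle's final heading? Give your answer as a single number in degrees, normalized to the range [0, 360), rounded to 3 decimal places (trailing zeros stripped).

Answer: 172

Derivation:
Executing turtle program step by step:
Start: pos=(0,0), heading=0, pen down
LT 144: heading 0 -> 144
PD: pen down
RT 15: heading 144 -> 129
RT 317: heading 129 -> 172
PD: pen down
FD 13: (0,0) -> (-12.873,1.809) [heading=172, draw]
PD: pen down
PD: pen down
Final: pos=(-12.873,1.809), heading=172, 1 segment(s) drawn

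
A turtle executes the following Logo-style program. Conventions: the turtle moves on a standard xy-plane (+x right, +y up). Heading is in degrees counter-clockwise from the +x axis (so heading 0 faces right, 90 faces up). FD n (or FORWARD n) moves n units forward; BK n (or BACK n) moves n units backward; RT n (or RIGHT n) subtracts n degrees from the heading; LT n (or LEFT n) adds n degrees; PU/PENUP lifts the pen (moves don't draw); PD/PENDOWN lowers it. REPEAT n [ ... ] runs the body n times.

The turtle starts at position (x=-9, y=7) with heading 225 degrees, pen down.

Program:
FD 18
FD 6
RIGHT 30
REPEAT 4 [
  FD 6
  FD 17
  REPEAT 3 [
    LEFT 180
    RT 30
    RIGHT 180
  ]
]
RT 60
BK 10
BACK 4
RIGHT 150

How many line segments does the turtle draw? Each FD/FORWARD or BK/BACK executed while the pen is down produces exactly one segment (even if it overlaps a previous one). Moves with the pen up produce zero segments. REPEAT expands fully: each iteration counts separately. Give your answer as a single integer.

Executing turtle program step by step:
Start: pos=(-9,7), heading=225, pen down
FD 18: (-9,7) -> (-21.728,-5.728) [heading=225, draw]
FD 6: (-21.728,-5.728) -> (-25.971,-9.971) [heading=225, draw]
RT 30: heading 225 -> 195
REPEAT 4 [
  -- iteration 1/4 --
  FD 6: (-25.971,-9.971) -> (-31.766,-11.523) [heading=195, draw]
  FD 17: (-31.766,-11.523) -> (-48.187,-15.923) [heading=195, draw]
  REPEAT 3 [
    -- iteration 1/3 --
    LT 180: heading 195 -> 15
    RT 30: heading 15 -> 345
    RT 180: heading 345 -> 165
    -- iteration 2/3 --
    LT 180: heading 165 -> 345
    RT 30: heading 345 -> 315
    RT 180: heading 315 -> 135
    -- iteration 3/3 --
    LT 180: heading 135 -> 315
    RT 30: heading 315 -> 285
    RT 180: heading 285 -> 105
  ]
  -- iteration 2/4 --
  FD 6: (-48.187,-15.923) -> (-49.74,-10.128) [heading=105, draw]
  FD 17: (-49.74,-10.128) -> (-54.14,6.293) [heading=105, draw]
  REPEAT 3 [
    -- iteration 1/3 --
    LT 180: heading 105 -> 285
    RT 30: heading 285 -> 255
    RT 180: heading 255 -> 75
    -- iteration 2/3 --
    LT 180: heading 75 -> 255
    RT 30: heading 255 -> 225
    RT 180: heading 225 -> 45
    -- iteration 3/3 --
    LT 180: heading 45 -> 225
    RT 30: heading 225 -> 195
    RT 180: heading 195 -> 15
  ]
  -- iteration 3/4 --
  FD 6: (-54.14,6.293) -> (-48.344,7.846) [heading=15, draw]
  FD 17: (-48.344,7.846) -> (-31.923,12.246) [heading=15, draw]
  REPEAT 3 [
    -- iteration 1/3 --
    LT 180: heading 15 -> 195
    RT 30: heading 195 -> 165
    RT 180: heading 165 -> 345
    -- iteration 2/3 --
    LT 180: heading 345 -> 165
    RT 30: heading 165 -> 135
    RT 180: heading 135 -> 315
    -- iteration 3/3 --
    LT 180: heading 315 -> 135
    RT 30: heading 135 -> 105
    RT 180: heading 105 -> 285
  ]
  -- iteration 4/4 --
  FD 6: (-31.923,12.246) -> (-30.37,6.45) [heading=285, draw]
  FD 17: (-30.37,6.45) -> (-25.971,-9.971) [heading=285, draw]
  REPEAT 3 [
    -- iteration 1/3 --
    LT 180: heading 285 -> 105
    RT 30: heading 105 -> 75
    RT 180: heading 75 -> 255
    -- iteration 2/3 --
    LT 180: heading 255 -> 75
    RT 30: heading 75 -> 45
    RT 180: heading 45 -> 225
    -- iteration 3/3 --
    LT 180: heading 225 -> 45
    RT 30: heading 45 -> 15
    RT 180: heading 15 -> 195
  ]
]
RT 60: heading 195 -> 135
BK 10: (-25.971,-9.971) -> (-18.899,-17.042) [heading=135, draw]
BK 4: (-18.899,-17.042) -> (-16.071,-19.87) [heading=135, draw]
RT 150: heading 135 -> 345
Final: pos=(-16.071,-19.87), heading=345, 12 segment(s) drawn
Segments drawn: 12

Answer: 12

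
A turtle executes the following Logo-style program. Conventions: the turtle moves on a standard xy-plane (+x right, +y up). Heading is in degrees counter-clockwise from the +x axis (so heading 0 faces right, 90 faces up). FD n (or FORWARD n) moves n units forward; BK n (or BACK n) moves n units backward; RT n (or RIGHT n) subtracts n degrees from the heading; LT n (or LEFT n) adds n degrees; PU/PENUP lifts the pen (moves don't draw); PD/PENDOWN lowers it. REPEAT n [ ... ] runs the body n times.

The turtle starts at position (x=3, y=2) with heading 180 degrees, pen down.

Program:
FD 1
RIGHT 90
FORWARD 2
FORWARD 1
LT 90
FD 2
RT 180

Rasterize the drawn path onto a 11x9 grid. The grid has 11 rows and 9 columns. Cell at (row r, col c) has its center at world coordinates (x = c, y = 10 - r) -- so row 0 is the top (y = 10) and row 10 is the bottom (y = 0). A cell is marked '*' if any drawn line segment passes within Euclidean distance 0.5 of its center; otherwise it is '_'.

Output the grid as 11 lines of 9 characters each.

Segment 0: (3,2) -> (2,2)
Segment 1: (2,2) -> (2,4)
Segment 2: (2,4) -> (2,5)
Segment 3: (2,5) -> (0,5)

Answer: _________
_________
_________
_________
_________
***______
__*______
__*______
__**_____
_________
_________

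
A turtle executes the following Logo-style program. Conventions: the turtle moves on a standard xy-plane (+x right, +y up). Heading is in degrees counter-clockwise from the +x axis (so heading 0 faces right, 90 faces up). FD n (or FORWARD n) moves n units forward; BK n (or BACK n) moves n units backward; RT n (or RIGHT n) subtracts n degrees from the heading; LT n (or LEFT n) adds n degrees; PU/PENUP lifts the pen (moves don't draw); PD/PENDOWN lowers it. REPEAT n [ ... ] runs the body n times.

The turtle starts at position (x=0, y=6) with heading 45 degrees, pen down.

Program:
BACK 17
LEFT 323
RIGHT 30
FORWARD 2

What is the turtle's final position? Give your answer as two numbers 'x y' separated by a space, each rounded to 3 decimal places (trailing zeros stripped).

Answer: -10.166 -6.77

Derivation:
Executing turtle program step by step:
Start: pos=(0,6), heading=45, pen down
BK 17: (0,6) -> (-12.021,-6.021) [heading=45, draw]
LT 323: heading 45 -> 8
RT 30: heading 8 -> 338
FD 2: (-12.021,-6.021) -> (-10.166,-6.77) [heading=338, draw]
Final: pos=(-10.166,-6.77), heading=338, 2 segment(s) drawn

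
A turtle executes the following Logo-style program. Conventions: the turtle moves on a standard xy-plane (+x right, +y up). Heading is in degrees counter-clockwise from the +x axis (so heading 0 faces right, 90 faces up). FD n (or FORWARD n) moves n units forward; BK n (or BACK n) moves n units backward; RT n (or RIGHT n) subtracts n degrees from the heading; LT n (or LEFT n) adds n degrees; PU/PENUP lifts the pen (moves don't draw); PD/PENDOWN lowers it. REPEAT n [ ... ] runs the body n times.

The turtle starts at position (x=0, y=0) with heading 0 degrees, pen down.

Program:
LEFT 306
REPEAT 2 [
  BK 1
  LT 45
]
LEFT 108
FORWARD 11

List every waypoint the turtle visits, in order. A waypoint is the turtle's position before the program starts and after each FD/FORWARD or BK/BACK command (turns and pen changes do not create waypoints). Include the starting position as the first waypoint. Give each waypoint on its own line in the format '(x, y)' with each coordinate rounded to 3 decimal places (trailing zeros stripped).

Executing turtle program step by step:
Start: pos=(0,0), heading=0, pen down
LT 306: heading 0 -> 306
REPEAT 2 [
  -- iteration 1/2 --
  BK 1: (0,0) -> (-0.588,0.809) [heading=306, draw]
  LT 45: heading 306 -> 351
  -- iteration 2/2 --
  BK 1: (-0.588,0.809) -> (-1.575,0.965) [heading=351, draw]
  LT 45: heading 351 -> 36
]
LT 108: heading 36 -> 144
FD 11: (-1.575,0.965) -> (-10.475,7.431) [heading=144, draw]
Final: pos=(-10.475,7.431), heading=144, 3 segment(s) drawn
Waypoints (4 total):
(0, 0)
(-0.588, 0.809)
(-1.575, 0.965)
(-10.475, 7.431)

Answer: (0, 0)
(-0.588, 0.809)
(-1.575, 0.965)
(-10.475, 7.431)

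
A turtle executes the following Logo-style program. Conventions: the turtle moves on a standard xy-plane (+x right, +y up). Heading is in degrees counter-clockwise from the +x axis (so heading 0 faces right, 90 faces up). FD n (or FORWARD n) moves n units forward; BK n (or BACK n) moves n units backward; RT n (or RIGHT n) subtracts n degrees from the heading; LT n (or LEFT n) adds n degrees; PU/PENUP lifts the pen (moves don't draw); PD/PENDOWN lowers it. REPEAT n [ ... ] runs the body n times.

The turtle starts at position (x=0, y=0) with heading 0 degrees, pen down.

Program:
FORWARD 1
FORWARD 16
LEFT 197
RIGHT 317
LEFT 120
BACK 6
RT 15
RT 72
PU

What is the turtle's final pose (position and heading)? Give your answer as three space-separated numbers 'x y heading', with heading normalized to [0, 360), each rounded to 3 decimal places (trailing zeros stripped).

Executing turtle program step by step:
Start: pos=(0,0), heading=0, pen down
FD 1: (0,0) -> (1,0) [heading=0, draw]
FD 16: (1,0) -> (17,0) [heading=0, draw]
LT 197: heading 0 -> 197
RT 317: heading 197 -> 240
LT 120: heading 240 -> 0
BK 6: (17,0) -> (11,0) [heading=0, draw]
RT 15: heading 0 -> 345
RT 72: heading 345 -> 273
PU: pen up
Final: pos=(11,0), heading=273, 3 segment(s) drawn

Answer: 11 0 273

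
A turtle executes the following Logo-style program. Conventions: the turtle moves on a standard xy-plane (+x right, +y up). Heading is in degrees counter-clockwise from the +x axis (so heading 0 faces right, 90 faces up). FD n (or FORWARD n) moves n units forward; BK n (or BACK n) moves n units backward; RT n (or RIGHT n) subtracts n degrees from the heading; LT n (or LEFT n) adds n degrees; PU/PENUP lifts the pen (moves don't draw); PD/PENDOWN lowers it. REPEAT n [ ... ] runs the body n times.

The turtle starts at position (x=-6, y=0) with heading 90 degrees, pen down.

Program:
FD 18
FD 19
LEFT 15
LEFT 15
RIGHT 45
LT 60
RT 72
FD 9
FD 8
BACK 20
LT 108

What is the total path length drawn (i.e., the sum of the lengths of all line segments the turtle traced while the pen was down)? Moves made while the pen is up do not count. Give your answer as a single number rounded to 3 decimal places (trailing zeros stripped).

Answer: 74

Derivation:
Executing turtle program step by step:
Start: pos=(-6,0), heading=90, pen down
FD 18: (-6,0) -> (-6,18) [heading=90, draw]
FD 19: (-6,18) -> (-6,37) [heading=90, draw]
LT 15: heading 90 -> 105
LT 15: heading 105 -> 120
RT 45: heading 120 -> 75
LT 60: heading 75 -> 135
RT 72: heading 135 -> 63
FD 9: (-6,37) -> (-1.914,45.019) [heading=63, draw]
FD 8: (-1.914,45.019) -> (1.718,52.147) [heading=63, draw]
BK 20: (1.718,52.147) -> (-7.362,34.327) [heading=63, draw]
LT 108: heading 63 -> 171
Final: pos=(-7.362,34.327), heading=171, 5 segment(s) drawn

Segment lengths:
  seg 1: (-6,0) -> (-6,18), length = 18
  seg 2: (-6,18) -> (-6,37), length = 19
  seg 3: (-6,37) -> (-1.914,45.019), length = 9
  seg 4: (-1.914,45.019) -> (1.718,52.147), length = 8
  seg 5: (1.718,52.147) -> (-7.362,34.327), length = 20
Total = 74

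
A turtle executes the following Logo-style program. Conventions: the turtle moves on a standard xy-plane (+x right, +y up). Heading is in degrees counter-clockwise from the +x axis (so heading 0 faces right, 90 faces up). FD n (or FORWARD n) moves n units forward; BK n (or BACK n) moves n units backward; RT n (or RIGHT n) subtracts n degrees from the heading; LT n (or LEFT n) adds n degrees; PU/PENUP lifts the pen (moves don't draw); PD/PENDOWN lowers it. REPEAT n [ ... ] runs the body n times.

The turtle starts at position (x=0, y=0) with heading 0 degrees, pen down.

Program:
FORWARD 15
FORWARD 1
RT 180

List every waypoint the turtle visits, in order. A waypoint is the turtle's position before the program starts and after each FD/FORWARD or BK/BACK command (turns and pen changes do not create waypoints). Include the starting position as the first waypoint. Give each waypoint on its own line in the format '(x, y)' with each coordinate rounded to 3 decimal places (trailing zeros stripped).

Executing turtle program step by step:
Start: pos=(0,0), heading=0, pen down
FD 15: (0,0) -> (15,0) [heading=0, draw]
FD 1: (15,0) -> (16,0) [heading=0, draw]
RT 180: heading 0 -> 180
Final: pos=(16,0), heading=180, 2 segment(s) drawn
Waypoints (3 total):
(0, 0)
(15, 0)
(16, 0)

Answer: (0, 0)
(15, 0)
(16, 0)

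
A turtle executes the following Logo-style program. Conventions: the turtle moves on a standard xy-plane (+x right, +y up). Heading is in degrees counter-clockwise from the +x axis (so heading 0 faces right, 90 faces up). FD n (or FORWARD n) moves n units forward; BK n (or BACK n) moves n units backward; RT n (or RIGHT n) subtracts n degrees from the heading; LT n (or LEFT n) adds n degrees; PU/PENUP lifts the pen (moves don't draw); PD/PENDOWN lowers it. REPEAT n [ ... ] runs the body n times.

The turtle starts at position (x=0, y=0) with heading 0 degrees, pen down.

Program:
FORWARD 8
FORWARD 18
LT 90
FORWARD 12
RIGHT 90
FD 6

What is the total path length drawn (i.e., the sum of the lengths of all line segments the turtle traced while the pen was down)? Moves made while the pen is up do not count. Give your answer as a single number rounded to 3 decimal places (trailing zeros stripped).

Answer: 44

Derivation:
Executing turtle program step by step:
Start: pos=(0,0), heading=0, pen down
FD 8: (0,0) -> (8,0) [heading=0, draw]
FD 18: (8,0) -> (26,0) [heading=0, draw]
LT 90: heading 0 -> 90
FD 12: (26,0) -> (26,12) [heading=90, draw]
RT 90: heading 90 -> 0
FD 6: (26,12) -> (32,12) [heading=0, draw]
Final: pos=(32,12), heading=0, 4 segment(s) drawn

Segment lengths:
  seg 1: (0,0) -> (8,0), length = 8
  seg 2: (8,0) -> (26,0), length = 18
  seg 3: (26,0) -> (26,12), length = 12
  seg 4: (26,12) -> (32,12), length = 6
Total = 44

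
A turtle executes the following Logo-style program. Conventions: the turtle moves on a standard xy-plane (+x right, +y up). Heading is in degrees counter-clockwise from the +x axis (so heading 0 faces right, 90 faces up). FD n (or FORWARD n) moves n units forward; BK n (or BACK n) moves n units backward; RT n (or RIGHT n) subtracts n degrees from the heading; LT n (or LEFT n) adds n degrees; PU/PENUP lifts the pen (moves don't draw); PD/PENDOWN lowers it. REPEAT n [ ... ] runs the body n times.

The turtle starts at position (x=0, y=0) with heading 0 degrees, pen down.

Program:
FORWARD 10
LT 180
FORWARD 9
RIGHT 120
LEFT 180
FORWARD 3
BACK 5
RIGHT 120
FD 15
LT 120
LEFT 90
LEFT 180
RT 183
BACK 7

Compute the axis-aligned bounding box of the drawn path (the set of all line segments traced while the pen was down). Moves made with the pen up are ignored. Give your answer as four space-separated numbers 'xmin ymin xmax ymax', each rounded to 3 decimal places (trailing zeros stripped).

Executing turtle program step by step:
Start: pos=(0,0), heading=0, pen down
FD 10: (0,0) -> (10,0) [heading=0, draw]
LT 180: heading 0 -> 180
FD 9: (10,0) -> (1,0) [heading=180, draw]
RT 120: heading 180 -> 60
LT 180: heading 60 -> 240
FD 3: (1,0) -> (-0.5,-2.598) [heading=240, draw]
BK 5: (-0.5,-2.598) -> (2,1.732) [heading=240, draw]
RT 120: heading 240 -> 120
FD 15: (2,1.732) -> (-5.5,14.722) [heading=120, draw]
LT 120: heading 120 -> 240
LT 90: heading 240 -> 330
LT 180: heading 330 -> 150
RT 183: heading 150 -> 327
BK 7: (-5.5,14.722) -> (-11.371,18.535) [heading=327, draw]
Final: pos=(-11.371,18.535), heading=327, 6 segment(s) drawn

Segment endpoints: x in {-11.371, -5.5, -0.5, 0, 1, 2, 10}, y in {-2.598, 0, 0, 1.732, 14.722, 18.535}
xmin=-11.371, ymin=-2.598, xmax=10, ymax=18.535

Answer: -11.371 -2.598 10 18.535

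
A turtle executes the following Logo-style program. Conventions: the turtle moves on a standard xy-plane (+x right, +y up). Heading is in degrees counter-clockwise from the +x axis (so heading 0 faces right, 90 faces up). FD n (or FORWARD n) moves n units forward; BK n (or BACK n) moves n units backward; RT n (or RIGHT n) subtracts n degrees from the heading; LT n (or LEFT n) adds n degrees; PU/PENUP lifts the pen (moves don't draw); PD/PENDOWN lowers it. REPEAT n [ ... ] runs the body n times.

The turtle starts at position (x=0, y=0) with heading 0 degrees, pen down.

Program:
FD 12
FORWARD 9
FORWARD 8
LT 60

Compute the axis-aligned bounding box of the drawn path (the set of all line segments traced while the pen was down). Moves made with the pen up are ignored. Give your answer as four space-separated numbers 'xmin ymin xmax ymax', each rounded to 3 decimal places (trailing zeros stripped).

Executing turtle program step by step:
Start: pos=(0,0), heading=0, pen down
FD 12: (0,0) -> (12,0) [heading=0, draw]
FD 9: (12,0) -> (21,0) [heading=0, draw]
FD 8: (21,0) -> (29,0) [heading=0, draw]
LT 60: heading 0 -> 60
Final: pos=(29,0), heading=60, 3 segment(s) drawn

Segment endpoints: x in {0, 12, 21, 29}, y in {0}
xmin=0, ymin=0, xmax=29, ymax=0

Answer: 0 0 29 0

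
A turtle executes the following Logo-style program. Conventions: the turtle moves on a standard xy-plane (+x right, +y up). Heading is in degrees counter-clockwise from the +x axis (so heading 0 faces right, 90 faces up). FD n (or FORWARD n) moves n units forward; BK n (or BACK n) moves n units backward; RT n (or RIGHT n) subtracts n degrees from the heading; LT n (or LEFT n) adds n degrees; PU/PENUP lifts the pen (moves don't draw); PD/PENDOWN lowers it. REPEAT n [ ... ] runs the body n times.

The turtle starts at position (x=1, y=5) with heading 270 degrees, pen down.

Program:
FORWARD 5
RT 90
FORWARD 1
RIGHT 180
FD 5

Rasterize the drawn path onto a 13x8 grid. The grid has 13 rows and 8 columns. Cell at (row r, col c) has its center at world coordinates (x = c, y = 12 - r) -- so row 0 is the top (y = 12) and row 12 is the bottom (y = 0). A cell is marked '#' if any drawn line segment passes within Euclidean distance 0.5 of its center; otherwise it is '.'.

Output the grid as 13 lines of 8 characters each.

Segment 0: (1,5) -> (1,0)
Segment 1: (1,0) -> (-0,0)
Segment 2: (-0,0) -> (5,0)

Answer: ........
........
........
........
........
........
........
.#......
.#......
.#......
.#......
.#......
######..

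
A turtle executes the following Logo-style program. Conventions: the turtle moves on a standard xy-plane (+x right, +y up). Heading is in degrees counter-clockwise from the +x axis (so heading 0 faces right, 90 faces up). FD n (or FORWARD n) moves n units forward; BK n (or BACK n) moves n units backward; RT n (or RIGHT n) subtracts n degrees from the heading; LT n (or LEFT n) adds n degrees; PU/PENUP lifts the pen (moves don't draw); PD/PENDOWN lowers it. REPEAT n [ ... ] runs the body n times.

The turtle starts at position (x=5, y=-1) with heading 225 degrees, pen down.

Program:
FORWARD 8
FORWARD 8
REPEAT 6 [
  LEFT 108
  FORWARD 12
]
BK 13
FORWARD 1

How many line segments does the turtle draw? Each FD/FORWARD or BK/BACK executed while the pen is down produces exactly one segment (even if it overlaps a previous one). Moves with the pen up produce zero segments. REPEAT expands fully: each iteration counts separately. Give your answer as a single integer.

Executing turtle program step by step:
Start: pos=(5,-1), heading=225, pen down
FD 8: (5,-1) -> (-0.657,-6.657) [heading=225, draw]
FD 8: (-0.657,-6.657) -> (-6.314,-12.314) [heading=225, draw]
REPEAT 6 [
  -- iteration 1/6 --
  LT 108: heading 225 -> 333
  FD 12: (-6.314,-12.314) -> (4.378,-17.762) [heading=333, draw]
  -- iteration 2/6 --
  LT 108: heading 333 -> 81
  FD 12: (4.378,-17.762) -> (6.256,-5.909) [heading=81, draw]
  -- iteration 3/6 --
  LT 108: heading 81 -> 189
  FD 12: (6.256,-5.909) -> (-5.597,-7.787) [heading=189, draw]
  -- iteration 4/6 --
  LT 108: heading 189 -> 297
  FD 12: (-5.597,-7.787) -> (-0.149,-18.479) [heading=297, draw]
  -- iteration 5/6 --
  LT 108: heading 297 -> 45
  FD 12: (-0.149,-18.479) -> (8.336,-9.993) [heading=45, draw]
  -- iteration 6/6 --
  LT 108: heading 45 -> 153
  FD 12: (8.336,-9.993) -> (-2.356,-4.545) [heading=153, draw]
]
BK 13: (-2.356,-4.545) -> (9.227,-10.447) [heading=153, draw]
FD 1: (9.227,-10.447) -> (8.336,-9.993) [heading=153, draw]
Final: pos=(8.336,-9.993), heading=153, 10 segment(s) drawn
Segments drawn: 10

Answer: 10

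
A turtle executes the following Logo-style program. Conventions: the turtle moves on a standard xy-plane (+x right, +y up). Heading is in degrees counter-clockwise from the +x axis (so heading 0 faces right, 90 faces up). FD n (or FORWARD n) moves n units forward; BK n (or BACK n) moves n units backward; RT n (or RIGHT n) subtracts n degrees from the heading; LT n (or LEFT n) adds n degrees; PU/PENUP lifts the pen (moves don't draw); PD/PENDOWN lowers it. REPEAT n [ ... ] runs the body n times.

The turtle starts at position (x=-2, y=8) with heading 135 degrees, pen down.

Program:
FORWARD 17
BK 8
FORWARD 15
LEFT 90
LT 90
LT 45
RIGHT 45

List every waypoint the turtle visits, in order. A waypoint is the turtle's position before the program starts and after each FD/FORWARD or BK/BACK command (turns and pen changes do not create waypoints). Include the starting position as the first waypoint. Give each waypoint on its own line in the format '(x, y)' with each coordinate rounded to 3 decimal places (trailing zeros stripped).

Answer: (-2, 8)
(-14.021, 20.021)
(-8.364, 14.364)
(-18.971, 24.971)

Derivation:
Executing turtle program step by step:
Start: pos=(-2,8), heading=135, pen down
FD 17: (-2,8) -> (-14.021,20.021) [heading=135, draw]
BK 8: (-14.021,20.021) -> (-8.364,14.364) [heading=135, draw]
FD 15: (-8.364,14.364) -> (-18.971,24.971) [heading=135, draw]
LT 90: heading 135 -> 225
LT 90: heading 225 -> 315
LT 45: heading 315 -> 0
RT 45: heading 0 -> 315
Final: pos=(-18.971,24.971), heading=315, 3 segment(s) drawn
Waypoints (4 total):
(-2, 8)
(-14.021, 20.021)
(-8.364, 14.364)
(-18.971, 24.971)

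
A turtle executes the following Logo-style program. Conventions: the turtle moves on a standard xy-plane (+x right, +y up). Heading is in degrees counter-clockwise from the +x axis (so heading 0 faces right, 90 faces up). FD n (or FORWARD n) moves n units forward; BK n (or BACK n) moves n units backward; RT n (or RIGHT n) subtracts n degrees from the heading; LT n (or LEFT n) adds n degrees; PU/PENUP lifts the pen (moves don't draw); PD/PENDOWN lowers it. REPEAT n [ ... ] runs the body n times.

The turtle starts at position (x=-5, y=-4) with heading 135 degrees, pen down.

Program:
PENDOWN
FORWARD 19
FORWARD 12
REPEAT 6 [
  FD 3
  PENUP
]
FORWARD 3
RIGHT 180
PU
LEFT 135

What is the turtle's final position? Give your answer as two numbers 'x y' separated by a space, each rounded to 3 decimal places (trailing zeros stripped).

Answer: -41.77 32.77

Derivation:
Executing turtle program step by step:
Start: pos=(-5,-4), heading=135, pen down
PD: pen down
FD 19: (-5,-4) -> (-18.435,9.435) [heading=135, draw]
FD 12: (-18.435,9.435) -> (-26.92,17.92) [heading=135, draw]
REPEAT 6 [
  -- iteration 1/6 --
  FD 3: (-26.92,17.92) -> (-29.042,20.042) [heading=135, draw]
  PU: pen up
  -- iteration 2/6 --
  FD 3: (-29.042,20.042) -> (-31.163,22.163) [heading=135, move]
  PU: pen up
  -- iteration 3/6 --
  FD 3: (-31.163,22.163) -> (-33.284,24.284) [heading=135, move]
  PU: pen up
  -- iteration 4/6 --
  FD 3: (-33.284,24.284) -> (-35.406,26.406) [heading=135, move]
  PU: pen up
  -- iteration 5/6 --
  FD 3: (-35.406,26.406) -> (-37.527,28.527) [heading=135, move]
  PU: pen up
  -- iteration 6/6 --
  FD 3: (-37.527,28.527) -> (-39.648,30.648) [heading=135, move]
  PU: pen up
]
FD 3: (-39.648,30.648) -> (-41.77,32.77) [heading=135, move]
RT 180: heading 135 -> 315
PU: pen up
LT 135: heading 315 -> 90
Final: pos=(-41.77,32.77), heading=90, 3 segment(s) drawn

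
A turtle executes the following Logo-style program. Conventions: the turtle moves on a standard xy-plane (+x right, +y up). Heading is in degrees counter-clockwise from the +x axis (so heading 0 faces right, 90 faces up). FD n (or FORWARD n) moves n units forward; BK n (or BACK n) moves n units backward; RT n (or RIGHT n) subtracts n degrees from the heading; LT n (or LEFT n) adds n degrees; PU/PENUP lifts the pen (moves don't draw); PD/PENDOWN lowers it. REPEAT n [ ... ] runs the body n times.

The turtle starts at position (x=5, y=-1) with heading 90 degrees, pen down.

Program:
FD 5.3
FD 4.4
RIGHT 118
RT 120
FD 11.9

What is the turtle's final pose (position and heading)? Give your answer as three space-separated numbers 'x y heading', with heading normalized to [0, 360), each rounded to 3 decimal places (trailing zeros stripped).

Executing turtle program step by step:
Start: pos=(5,-1), heading=90, pen down
FD 5.3: (5,-1) -> (5,4.3) [heading=90, draw]
FD 4.4: (5,4.3) -> (5,8.7) [heading=90, draw]
RT 118: heading 90 -> 332
RT 120: heading 332 -> 212
FD 11.9: (5,8.7) -> (-5.092,2.394) [heading=212, draw]
Final: pos=(-5.092,2.394), heading=212, 3 segment(s) drawn

Answer: -5.092 2.394 212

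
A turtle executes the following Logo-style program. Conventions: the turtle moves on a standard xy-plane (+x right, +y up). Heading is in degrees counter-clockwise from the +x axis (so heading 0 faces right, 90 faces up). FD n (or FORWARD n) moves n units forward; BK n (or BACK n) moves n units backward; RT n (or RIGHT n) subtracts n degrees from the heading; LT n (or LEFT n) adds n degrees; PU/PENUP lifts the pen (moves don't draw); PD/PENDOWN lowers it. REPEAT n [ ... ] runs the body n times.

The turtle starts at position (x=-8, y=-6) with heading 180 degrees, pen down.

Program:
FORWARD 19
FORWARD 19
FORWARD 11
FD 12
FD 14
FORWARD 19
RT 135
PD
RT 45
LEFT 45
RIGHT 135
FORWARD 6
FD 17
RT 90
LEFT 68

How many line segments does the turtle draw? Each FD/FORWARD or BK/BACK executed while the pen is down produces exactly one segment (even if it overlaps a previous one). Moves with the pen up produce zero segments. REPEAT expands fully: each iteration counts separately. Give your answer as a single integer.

Answer: 8

Derivation:
Executing turtle program step by step:
Start: pos=(-8,-6), heading=180, pen down
FD 19: (-8,-6) -> (-27,-6) [heading=180, draw]
FD 19: (-27,-6) -> (-46,-6) [heading=180, draw]
FD 11: (-46,-6) -> (-57,-6) [heading=180, draw]
FD 12: (-57,-6) -> (-69,-6) [heading=180, draw]
FD 14: (-69,-6) -> (-83,-6) [heading=180, draw]
FD 19: (-83,-6) -> (-102,-6) [heading=180, draw]
RT 135: heading 180 -> 45
PD: pen down
RT 45: heading 45 -> 0
LT 45: heading 0 -> 45
RT 135: heading 45 -> 270
FD 6: (-102,-6) -> (-102,-12) [heading=270, draw]
FD 17: (-102,-12) -> (-102,-29) [heading=270, draw]
RT 90: heading 270 -> 180
LT 68: heading 180 -> 248
Final: pos=(-102,-29), heading=248, 8 segment(s) drawn
Segments drawn: 8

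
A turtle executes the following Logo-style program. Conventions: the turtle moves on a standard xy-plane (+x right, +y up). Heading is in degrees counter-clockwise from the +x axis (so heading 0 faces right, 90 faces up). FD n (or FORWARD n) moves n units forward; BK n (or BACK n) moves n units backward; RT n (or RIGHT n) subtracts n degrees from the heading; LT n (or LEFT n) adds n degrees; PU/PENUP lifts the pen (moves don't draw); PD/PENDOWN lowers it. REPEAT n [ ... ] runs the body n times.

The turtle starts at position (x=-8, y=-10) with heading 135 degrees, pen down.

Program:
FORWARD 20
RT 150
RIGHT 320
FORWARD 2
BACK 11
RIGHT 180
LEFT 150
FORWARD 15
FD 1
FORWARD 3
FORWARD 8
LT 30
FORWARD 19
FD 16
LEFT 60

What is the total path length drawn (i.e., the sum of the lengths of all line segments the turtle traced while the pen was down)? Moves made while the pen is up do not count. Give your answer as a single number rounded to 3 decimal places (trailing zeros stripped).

Executing turtle program step by step:
Start: pos=(-8,-10), heading=135, pen down
FD 20: (-8,-10) -> (-22.142,4.142) [heading=135, draw]
RT 150: heading 135 -> 345
RT 320: heading 345 -> 25
FD 2: (-22.142,4.142) -> (-20.33,4.987) [heading=25, draw]
BK 11: (-20.33,4.987) -> (-30.299,0.339) [heading=25, draw]
RT 180: heading 25 -> 205
LT 150: heading 205 -> 355
FD 15: (-30.299,0.339) -> (-15.356,-0.969) [heading=355, draw]
FD 1: (-15.356,-0.969) -> (-14.36,-1.056) [heading=355, draw]
FD 3: (-14.36,-1.056) -> (-11.371,-1.317) [heading=355, draw]
FD 8: (-11.371,-1.317) -> (-3.402,-2.015) [heading=355, draw]
LT 30: heading 355 -> 25
FD 19: (-3.402,-2.015) -> (13.818,6.015) [heading=25, draw]
FD 16: (13.818,6.015) -> (28.319,12.777) [heading=25, draw]
LT 60: heading 25 -> 85
Final: pos=(28.319,12.777), heading=85, 9 segment(s) drawn

Segment lengths:
  seg 1: (-8,-10) -> (-22.142,4.142), length = 20
  seg 2: (-22.142,4.142) -> (-20.33,4.987), length = 2
  seg 3: (-20.33,4.987) -> (-30.299,0.339), length = 11
  seg 4: (-30.299,0.339) -> (-15.356,-0.969), length = 15
  seg 5: (-15.356,-0.969) -> (-14.36,-1.056), length = 1
  seg 6: (-14.36,-1.056) -> (-11.371,-1.317), length = 3
  seg 7: (-11.371,-1.317) -> (-3.402,-2.015), length = 8
  seg 8: (-3.402,-2.015) -> (13.818,6.015), length = 19
  seg 9: (13.818,6.015) -> (28.319,12.777), length = 16
Total = 95

Answer: 95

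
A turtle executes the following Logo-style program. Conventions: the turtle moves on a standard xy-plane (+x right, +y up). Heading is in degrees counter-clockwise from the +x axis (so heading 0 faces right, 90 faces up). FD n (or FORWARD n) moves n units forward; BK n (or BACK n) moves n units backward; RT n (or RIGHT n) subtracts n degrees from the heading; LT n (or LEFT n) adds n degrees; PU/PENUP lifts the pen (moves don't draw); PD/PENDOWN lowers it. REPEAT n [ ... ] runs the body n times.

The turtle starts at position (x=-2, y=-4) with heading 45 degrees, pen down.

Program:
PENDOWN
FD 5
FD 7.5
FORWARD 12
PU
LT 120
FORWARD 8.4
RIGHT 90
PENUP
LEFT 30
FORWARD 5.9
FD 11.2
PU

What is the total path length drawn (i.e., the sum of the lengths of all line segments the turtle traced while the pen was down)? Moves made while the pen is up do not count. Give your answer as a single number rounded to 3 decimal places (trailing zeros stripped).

Answer: 24.5

Derivation:
Executing turtle program step by step:
Start: pos=(-2,-4), heading=45, pen down
PD: pen down
FD 5: (-2,-4) -> (1.536,-0.464) [heading=45, draw]
FD 7.5: (1.536,-0.464) -> (6.839,4.839) [heading=45, draw]
FD 12: (6.839,4.839) -> (15.324,13.324) [heading=45, draw]
PU: pen up
LT 120: heading 45 -> 165
FD 8.4: (15.324,13.324) -> (7.21,15.498) [heading=165, move]
RT 90: heading 165 -> 75
PU: pen up
LT 30: heading 75 -> 105
FD 5.9: (7.21,15.498) -> (5.683,21.197) [heading=105, move]
FD 11.2: (5.683,21.197) -> (2.785,32.016) [heading=105, move]
PU: pen up
Final: pos=(2.785,32.016), heading=105, 3 segment(s) drawn

Segment lengths:
  seg 1: (-2,-4) -> (1.536,-0.464), length = 5
  seg 2: (1.536,-0.464) -> (6.839,4.839), length = 7.5
  seg 3: (6.839,4.839) -> (15.324,13.324), length = 12
Total = 24.5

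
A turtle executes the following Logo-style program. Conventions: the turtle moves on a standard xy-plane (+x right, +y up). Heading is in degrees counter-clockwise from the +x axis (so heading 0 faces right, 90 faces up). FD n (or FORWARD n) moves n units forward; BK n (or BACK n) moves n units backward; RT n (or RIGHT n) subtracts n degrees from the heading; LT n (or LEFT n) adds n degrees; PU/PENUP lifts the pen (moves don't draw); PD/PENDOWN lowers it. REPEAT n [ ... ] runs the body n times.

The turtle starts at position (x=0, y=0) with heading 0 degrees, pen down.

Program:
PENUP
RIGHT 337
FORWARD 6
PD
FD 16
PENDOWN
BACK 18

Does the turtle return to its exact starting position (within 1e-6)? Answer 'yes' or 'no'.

Answer: no

Derivation:
Executing turtle program step by step:
Start: pos=(0,0), heading=0, pen down
PU: pen up
RT 337: heading 0 -> 23
FD 6: (0,0) -> (5.523,2.344) [heading=23, move]
PD: pen down
FD 16: (5.523,2.344) -> (20.251,8.596) [heading=23, draw]
PD: pen down
BK 18: (20.251,8.596) -> (3.682,1.563) [heading=23, draw]
Final: pos=(3.682,1.563), heading=23, 2 segment(s) drawn

Start position: (0, 0)
Final position: (3.682, 1.563)
Distance = 4; >= 1e-6 -> NOT closed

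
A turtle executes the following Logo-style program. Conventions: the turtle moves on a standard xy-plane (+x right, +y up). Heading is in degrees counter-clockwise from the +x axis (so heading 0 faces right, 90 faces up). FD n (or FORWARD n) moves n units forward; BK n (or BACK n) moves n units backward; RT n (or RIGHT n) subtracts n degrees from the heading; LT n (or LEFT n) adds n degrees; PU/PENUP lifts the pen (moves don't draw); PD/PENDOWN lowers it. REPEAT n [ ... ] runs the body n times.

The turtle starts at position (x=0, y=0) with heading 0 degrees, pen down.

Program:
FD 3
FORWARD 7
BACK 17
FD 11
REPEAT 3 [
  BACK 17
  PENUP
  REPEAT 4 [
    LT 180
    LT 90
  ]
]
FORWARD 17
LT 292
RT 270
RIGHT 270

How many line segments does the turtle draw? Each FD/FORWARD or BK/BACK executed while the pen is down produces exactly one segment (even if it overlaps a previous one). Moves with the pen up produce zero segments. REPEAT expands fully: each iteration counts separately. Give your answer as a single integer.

Executing turtle program step by step:
Start: pos=(0,0), heading=0, pen down
FD 3: (0,0) -> (3,0) [heading=0, draw]
FD 7: (3,0) -> (10,0) [heading=0, draw]
BK 17: (10,0) -> (-7,0) [heading=0, draw]
FD 11: (-7,0) -> (4,0) [heading=0, draw]
REPEAT 3 [
  -- iteration 1/3 --
  BK 17: (4,0) -> (-13,0) [heading=0, draw]
  PU: pen up
  REPEAT 4 [
    -- iteration 1/4 --
    LT 180: heading 0 -> 180
    LT 90: heading 180 -> 270
    -- iteration 2/4 --
    LT 180: heading 270 -> 90
    LT 90: heading 90 -> 180
    -- iteration 3/4 --
    LT 180: heading 180 -> 0
    LT 90: heading 0 -> 90
    -- iteration 4/4 --
    LT 180: heading 90 -> 270
    LT 90: heading 270 -> 0
  ]
  -- iteration 2/3 --
  BK 17: (-13,0) -> (-30,0) [heading=0, move]
  PU: pen up
  REPEAT 4 [
    -- iteration 1/4 --
    LT 180: heading 0 -> 180
    LT 90: heading 180 -> 270
    -- iteration 2/4 --
    LT 180: heading 270 -> 90
    LT 90: heading 90 -> 180
    -- iteration 3/4 --
    LT 180: heading 180 -> 0
    LT 90: heading 0 -> 90
    -- iteration 4/4 --
    LT 180: heading 90 -> 270
    LT 90: heading 270 -> 0
  ]
  -- iteration 3/3 --
  BK 17: (-30,0) -> (-47,0) [heading=0, move]
  PU: pen up
  REPEAT 4 [
    -- iteration 1/4 --
    LT 180: heading 0 -> 180
    LT 90: heading 180 -> 270
    -- iteration 2/4 --
    LT 180: heading 270 -> 90
    LT 90: heading 90 -> 180
    -- iteration 3/4 --
    LT 180: heading 180 -> 0
    LT 90: heading 0 -> 90
    -- iteration 4/4 --
    LT 180: heading 90 -> 270
    LT 90: heading 270 -> 0
  ]
]
FD 17: (-47,0) -> (-30,0) [heading=0, move]
LT 292: heading 0 -> 292
RT 270: heading 292 -> 22
RT 270: heading 22 -> 112
Final: pos=(-30,0), heading=112, 5 segment(s) drawn
Segments drawn: 5

Answer: 5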